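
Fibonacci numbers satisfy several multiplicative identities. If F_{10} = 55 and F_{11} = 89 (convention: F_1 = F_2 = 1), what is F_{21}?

10946

By F_{2k+1} = F_k² + F_{k+1}²: F_{21} = 55² + 89² = 3025 + 7921 = 10946.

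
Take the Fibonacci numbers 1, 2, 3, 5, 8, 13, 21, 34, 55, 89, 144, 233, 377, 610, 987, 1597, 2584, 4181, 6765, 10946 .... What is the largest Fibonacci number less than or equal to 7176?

6765

6765 ≤ 7176 < 10946, so the largest Fibonacci number not exceeding 7176 is 6765.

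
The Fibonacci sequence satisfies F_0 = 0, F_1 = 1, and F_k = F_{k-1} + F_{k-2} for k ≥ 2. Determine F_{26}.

Iterating the recurrence up to F_{20} = 6765 and F_{19} = 4181:
F_{21} = F_{20} + F_{19} = 6765 + 4181 = 10946
F_{22} = F_{21} + F_{20} = 10946 + 6765 = 17711
F_{23} = F_{22} + F_{21} = 17711 + 10946 = 28657
F_{24} = F_{23} + F_{22} = 28657 + 17711 = 46368
F_{25} = F_{24} + F_{23} = 46368 + 28657 = 75025
F_{26} = F_{25} + F_{24} = 75025 + 46368 = 121393

121393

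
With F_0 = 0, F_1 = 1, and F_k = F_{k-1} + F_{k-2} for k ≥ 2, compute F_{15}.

610

Iterating the recurrence up to F_{7} = 13 and F_{6} = 8:
F_{8} = F_{7} + F_{6} = 13 + 8 = 21
F_{9} = F_{8} + F_{7} = 21 + 13 = 34
F_{10} = F_{9} + F_{8} = 34 + 21 = 55
F_{11} = F_{10} + F_{9} = 55 + 34 = 89
F_{12} = F_{11} + F_{10} = 89 + 55 = 144
F_{13} = F_{12} + F_{11} = 144 + 89 = 233
F_{14} = F_{13} + F_{12} = 233 + 144 = 377
F_{15} = F_{14} + F_{13} = 377 + 233 = 610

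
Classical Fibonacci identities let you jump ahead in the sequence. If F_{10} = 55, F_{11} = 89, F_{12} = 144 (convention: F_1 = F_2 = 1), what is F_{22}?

By the addition formula F_{m+n} = F_m F_{n+1} + F_{m−1} F_n with m=11, n=11: F_{22} = 89·144 + 55·89 = 12816 + 4895 = 17711.

17711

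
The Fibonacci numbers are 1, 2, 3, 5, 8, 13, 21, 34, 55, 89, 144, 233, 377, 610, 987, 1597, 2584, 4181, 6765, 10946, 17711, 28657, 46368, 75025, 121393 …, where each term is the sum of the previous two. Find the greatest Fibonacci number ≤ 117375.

75025 ≤ 117375 < 121393, so the largest Fibonacci number not exceeding 117375 is 75025.

75025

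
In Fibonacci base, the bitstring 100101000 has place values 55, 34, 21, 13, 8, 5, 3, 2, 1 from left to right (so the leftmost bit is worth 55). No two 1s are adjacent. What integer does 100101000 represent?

Summing the place values of the 1 bits: 55 + 13 + 5 = 73.

73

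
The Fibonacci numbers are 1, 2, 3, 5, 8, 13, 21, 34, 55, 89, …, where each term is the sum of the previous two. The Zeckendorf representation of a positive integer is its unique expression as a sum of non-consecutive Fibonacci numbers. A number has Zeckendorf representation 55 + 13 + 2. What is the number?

55 + 13 + 2 = 70.

70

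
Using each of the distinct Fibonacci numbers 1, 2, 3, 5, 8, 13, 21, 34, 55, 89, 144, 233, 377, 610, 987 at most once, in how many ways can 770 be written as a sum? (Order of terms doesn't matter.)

770 = 610+144+13+3 = 610+144+13+2+1 = 610+144+8+5+3 = … (21 more), for 24 in all.

24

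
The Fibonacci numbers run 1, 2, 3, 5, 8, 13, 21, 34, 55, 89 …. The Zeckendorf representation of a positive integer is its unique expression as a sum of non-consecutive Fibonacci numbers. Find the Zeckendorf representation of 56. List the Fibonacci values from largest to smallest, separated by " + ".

Greedily peel off the largest Fibonacci term at each step:
56 − 55 = 1
1 − 1 = 0
So 56 = 55 + 1, with no two terms consecutive in the sequence.

55 + 1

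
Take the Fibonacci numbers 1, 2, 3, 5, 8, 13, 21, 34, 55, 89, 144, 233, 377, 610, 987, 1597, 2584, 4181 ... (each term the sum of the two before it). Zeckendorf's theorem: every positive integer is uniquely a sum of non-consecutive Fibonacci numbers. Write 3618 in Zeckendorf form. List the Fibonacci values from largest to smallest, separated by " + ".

Greedy algorithm:
subtract 2584 from 3618: 1034 remains
subtract 987 from 1034: 47 remains
subtract 34 from 47: 13 remains
subtract 13 from 13: 0 remains
So 3618 = 2584 + 987 + 34 + 13, with no two terms consecutive in the sequence.

2584 + 987 + 34 + 13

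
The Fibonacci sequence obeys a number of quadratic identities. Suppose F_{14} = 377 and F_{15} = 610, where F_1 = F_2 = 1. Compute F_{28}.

317811

By the doubling identity F_{2k} = F_k(2F_{k+1} − F_k): F_{28} = 377·(2·610 − 377) = 377·843 = 317811.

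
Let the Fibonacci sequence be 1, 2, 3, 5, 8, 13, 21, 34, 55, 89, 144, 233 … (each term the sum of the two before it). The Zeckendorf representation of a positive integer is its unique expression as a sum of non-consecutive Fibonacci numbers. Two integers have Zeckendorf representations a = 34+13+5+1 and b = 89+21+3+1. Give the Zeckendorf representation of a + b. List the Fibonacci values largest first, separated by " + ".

The two numbers are 53 and 114, so their sum is 167.
Greedily peel off the largest Fibonacci term at each step:
largest Fibonacci ≤ 167 is 144; 167 − 144 = 23
largest Fibonacci ≤ 23 is 21; 23 − 21 = 2
largest Fibonacci ≤ 2 is 2; 2 − 2 = 0

144 + 21 + 2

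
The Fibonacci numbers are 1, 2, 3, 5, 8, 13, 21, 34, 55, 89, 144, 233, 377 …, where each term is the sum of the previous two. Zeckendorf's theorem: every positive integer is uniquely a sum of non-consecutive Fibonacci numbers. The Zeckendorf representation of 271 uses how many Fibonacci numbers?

4

take 233 (≤ 271); 271 − 233 = 38
take 34 (≤ 38); 38 − 34 = 4
take 3 (≤ 4); 4 − 3 = 1
take 1 (≤ 1); 1 − 1 = 0
271 = 233 + 34 + 3 + 1, which has 4 terms.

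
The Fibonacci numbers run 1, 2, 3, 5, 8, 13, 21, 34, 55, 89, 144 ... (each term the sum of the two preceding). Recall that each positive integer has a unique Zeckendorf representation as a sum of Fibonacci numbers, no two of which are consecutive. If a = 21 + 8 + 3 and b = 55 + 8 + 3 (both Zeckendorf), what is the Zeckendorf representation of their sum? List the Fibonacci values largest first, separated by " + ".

The two numbers are 32 and 66, so their sum is 98.
Repeatedly subtract the largest Fibonacci number that fits:
89 ≤ 98 < 144, so take 89; remainder 9
8 ≤ 9 < 13, so take 8; remainder 1
1 ≤ 1 < 2, so take 1; remainder 0

89 + 8 + 1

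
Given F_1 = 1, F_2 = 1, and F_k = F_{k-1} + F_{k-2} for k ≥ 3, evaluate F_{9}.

Iterating the recurrence up to F_{4} = 3 and F_{3} = 2:
F_{5} = F_{4} + F_{3} = 3 + 2 = 5
F_{6} = F_{5} + F_{4} = 5 + 3 = 8
F_{7} = F_{6} + F_{5} = 8 + 5 = 13
F_{8} = F_{7} + F_{6} = 13 + 8 = 21
F_{9} = F_{8} + F_{7} = 21 + 13 = 34

34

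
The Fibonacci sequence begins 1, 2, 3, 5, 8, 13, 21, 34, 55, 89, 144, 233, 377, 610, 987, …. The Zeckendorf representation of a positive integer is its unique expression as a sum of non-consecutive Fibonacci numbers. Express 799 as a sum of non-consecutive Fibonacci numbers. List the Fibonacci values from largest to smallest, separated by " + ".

610 + 144 + 34 + 8 + 3

largest Fibonacci ≤ 799 is 610; 799 − 610 = 189
largest Fibonacci ≤ 189 is 144; 189 − 144 = 45
largest Fibonacci ≤ 45 is 34; 45 − 34 = 11
largest Fibonacci ≤ 11 is 8; 11 − 8 = 3
largest Fibonacci ≤ 3 is 3; 3 − 3 = 0
So 799 = 610 + 144 + 34 + 8 + 3, with no two terms consecutive in the sequence.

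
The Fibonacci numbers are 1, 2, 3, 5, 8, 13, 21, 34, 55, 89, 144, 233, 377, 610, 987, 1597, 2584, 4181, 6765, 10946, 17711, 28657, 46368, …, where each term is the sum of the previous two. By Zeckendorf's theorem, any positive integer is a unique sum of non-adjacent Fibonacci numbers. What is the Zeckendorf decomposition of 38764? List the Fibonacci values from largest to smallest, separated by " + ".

subtract 28657 from 38764: 10107 remains
subtract 6765 from 10107: 3342 remains
subtract 2584 from 3342: 758 remains
subtract 610 from 758: 148 remains
subtract 144 from 148: 4 remains
subtract 3 from 4: 1 remains
subtract 1 from 1: 0 remains
So 38764 = 28657 + 6765 + 2584 + 610 + 144 + 3 + 1, with no two terms consecutive in the sequence.

28657 + 6765 + 2584 + 610 + 144 + 3 + 1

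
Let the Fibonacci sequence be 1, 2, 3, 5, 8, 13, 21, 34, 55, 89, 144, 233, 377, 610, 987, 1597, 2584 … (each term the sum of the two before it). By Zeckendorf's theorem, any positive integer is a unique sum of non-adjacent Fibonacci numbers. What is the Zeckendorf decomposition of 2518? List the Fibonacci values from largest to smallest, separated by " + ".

1597 + 610 + 233 + 55 + 21 + 2

2518: greatest Fibonacci not exceeding it is 1597, leaving 921
921: greatest Fibonacci not exceeding it is 610, leaving 311
311: greatest Fibonacci not exceeding it is 233, leaving 78
78: greatest Fibonacci not exceeding it is 55, leaving 23
23: greatest Fibonacci not exceeding it is 21, leaving 2
2: greatest Fibonacci not exceeding it is 2, leaving 0
So 2518 = 1597 + 610 + 233 + 55 + 21 + 2, with no two terms consecutive in the sequence.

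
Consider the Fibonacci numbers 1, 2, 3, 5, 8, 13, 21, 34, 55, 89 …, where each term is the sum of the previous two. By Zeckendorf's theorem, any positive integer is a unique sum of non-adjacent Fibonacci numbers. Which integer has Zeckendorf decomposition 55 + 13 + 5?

55 + 13 + 5 = 73.

73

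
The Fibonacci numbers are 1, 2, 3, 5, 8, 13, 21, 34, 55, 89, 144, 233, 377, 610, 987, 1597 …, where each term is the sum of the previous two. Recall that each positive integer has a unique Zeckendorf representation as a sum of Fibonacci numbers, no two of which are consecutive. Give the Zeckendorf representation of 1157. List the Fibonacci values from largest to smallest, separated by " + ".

subtract 987 from 1157: 170 remains
subtract 144 from 170: 26 remains
subtract 21 from 26: 5 remains
subtract 5 from 5: 0 remains
So 1157 = 987 + 144 + 21 + 5, with no two terms consecutive in the sequence.

987 + 144 + 21 + 5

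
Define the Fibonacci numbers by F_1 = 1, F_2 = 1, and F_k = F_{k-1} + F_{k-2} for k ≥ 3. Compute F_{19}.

4181

Iterating the recurrence up to F_{13} = 233 and F_{12} = 144:
F_{14} = F_{13} + F_{12} = 233 + 144 = 377
F_{15} = F_{14} + F_{13} = 377 + 233 = 610
F_{16} = F_{15} + F_{14} = 610 + 377 = 987
F_{17} = F_{16} + F_{15} = 987 + 610 = 1597
F_{18} = F_{17} + F_{16} = 1597 + 987 = 2584
F_{19} = F_{18} + F_{17} = 2584 + 1597 = 4181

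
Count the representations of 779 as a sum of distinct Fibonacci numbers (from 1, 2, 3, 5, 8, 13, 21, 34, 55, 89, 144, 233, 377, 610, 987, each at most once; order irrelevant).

10

Starting from the Zeckendorf form and repeatedly splitting a term F_k into F_{k−1} + F_{k−2} (when neither is already used) reaches every representation.
779 = 610+144+21+3+1 = 610+144+13+8+3+1 = 610+89+55+21+3+1 = 377+233+144+21+3+1 = 610+89+55+13+8+3+1 = … (5 more), for 10 in all.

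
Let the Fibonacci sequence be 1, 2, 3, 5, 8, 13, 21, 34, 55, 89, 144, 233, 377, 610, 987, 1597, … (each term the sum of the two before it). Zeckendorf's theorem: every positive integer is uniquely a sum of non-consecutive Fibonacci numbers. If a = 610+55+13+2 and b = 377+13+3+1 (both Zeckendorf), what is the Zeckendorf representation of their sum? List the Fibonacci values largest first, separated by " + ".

The two numbers are 680 and 394, so their sum is 1074.
largest Fibonacci ≤ 1074 is 987; 1074 − 987 = 87
largest Fibonacci ≤ 87 is 55; 87 − 55 = 32
largest Fibonacci ≤ 32 is 21; 32 − 21 = 11
largest Fibonacci ≤ 11 is 8; 11 − 8 = 3
largest Fibonacci ≤ 3 is 3; 3 − 3 = 0

987 + 55 + 21 + 8 + 3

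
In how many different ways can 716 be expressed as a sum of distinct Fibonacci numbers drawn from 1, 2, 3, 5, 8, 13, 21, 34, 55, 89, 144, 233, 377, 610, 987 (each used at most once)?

Each representation comes from the Zeckendorf form by replacing some F_k with F_{k−1} + F_{k−2} where possible.
716 = 610+89+13+3+1 = 610+89+8+5+3+1 = 610+55+34+13+3+1 = … (10 more), for 13 in all.

13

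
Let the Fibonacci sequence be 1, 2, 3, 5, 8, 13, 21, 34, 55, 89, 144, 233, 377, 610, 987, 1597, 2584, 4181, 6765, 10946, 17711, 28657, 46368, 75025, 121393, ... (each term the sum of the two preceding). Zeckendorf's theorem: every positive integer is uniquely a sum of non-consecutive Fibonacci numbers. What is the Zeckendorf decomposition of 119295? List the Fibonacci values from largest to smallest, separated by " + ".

subtract 75025 from 119295: 44270 remains
subtract 28657 from 44270: 15613 remains
subtract 10946 from 15613: 4667 remains
subtract 4181 from 4667: 486 remains
subtract 377 from 486: 109 remains
subtract 89 from 109: 20 remains
subtract 13 from 20: 7 remains
subtract 5 from 7: 2 remains
subtract 2 from 2: 0 remains
So 119295 = 75025 + 28657 + 10946 + 4181 + 377 + 89 + 13 + 5 + 2, with no two terms consecutive in the sequence.

75025 + 28657 + 10946 + 4181 + 377 + 89 + 13 + 5 + 2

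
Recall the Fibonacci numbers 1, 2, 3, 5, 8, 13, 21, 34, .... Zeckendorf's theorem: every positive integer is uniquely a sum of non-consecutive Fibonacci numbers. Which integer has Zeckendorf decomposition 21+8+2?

31

21+8+2 = 31.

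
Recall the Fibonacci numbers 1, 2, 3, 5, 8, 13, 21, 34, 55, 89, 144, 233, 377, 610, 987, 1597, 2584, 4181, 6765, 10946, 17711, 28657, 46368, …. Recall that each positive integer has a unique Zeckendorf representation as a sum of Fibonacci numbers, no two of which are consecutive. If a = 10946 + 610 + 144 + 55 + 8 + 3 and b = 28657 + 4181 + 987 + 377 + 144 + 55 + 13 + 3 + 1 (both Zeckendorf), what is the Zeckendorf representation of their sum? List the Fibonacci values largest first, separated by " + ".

28657 + 10946 + 4181 + 1597 + 610 + 144 + 34 + 13 + 2

The two numbers are 11766 and 34418, so their sum is 46184.
Greedy algorithm:
46184: greatest Fibonacci not exceeding it is 28657, leaving 17527
17527: greatest Fibonacci not exceeding it is 10946, leaving 6581
6581: greatest Fibonacci not exceeding it is 4181, leaving 2400
2400: greatest Fibonacci not exceeding it is 1597, leaving 803
803: greatest Fibonacci not exceeding it is 610, leaving 193
193: greatest Fibonacci not exceeding it is 144, leaving 49
49: greatest Fibonacci not exceeding it is 34, leaving 15
15: greatest Fibonacci not exceeding it is 13, leaving 2
2: greatest Fibonacci not exceeding it is 2, leaving 0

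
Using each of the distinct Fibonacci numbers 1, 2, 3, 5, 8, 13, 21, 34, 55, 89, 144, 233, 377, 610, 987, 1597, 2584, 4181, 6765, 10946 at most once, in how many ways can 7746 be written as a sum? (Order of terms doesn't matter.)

7746 = 6765+610+233+89+34+13+2 = 6765+610+233+89+34+8+5+2 = 4181+2584+610+233+89+34+13+2 = 6765+610+233+89+21+13+8+5+2 = 4181+2584+610+233+89+34+8+5+2 = … (13 more), for 18 in all.

18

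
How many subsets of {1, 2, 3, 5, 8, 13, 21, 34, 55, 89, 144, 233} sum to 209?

8

209 = 144+55+8+2 = 144+55+5+3+2 = 144+34+21+8+2 = 144+34+21+5+3+2 = 89+55+34+21+8+2 = … (3 more), for 8 in all.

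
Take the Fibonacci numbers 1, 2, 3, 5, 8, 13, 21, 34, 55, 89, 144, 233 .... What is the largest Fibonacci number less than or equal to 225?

144 ≤ 225 < 233, so the largest Fibonacci number not exceeding 225 is 144.

144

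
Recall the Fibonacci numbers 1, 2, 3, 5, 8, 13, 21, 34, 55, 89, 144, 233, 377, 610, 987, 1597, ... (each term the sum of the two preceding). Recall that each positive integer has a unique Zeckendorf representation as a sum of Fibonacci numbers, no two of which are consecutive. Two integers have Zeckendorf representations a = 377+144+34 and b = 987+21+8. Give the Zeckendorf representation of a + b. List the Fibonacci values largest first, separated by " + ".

987 + 377 + 144 + 55 + 8

The two numbers are 555 and 1016, so their sum is 1571.
Repeatedly subtract the largest Fibonacci number that fits:
1571: greatest Fibonacci not exceeding it is 987, leaving 584
584: greatest Fibonacci not exceeding it is 377, leaving 207
207: greatest Fibonacci not exceeding it is 144, leaving 63
63: greatest Fibonacci not exceeding it is 55, leaving 8
8: greatest Fibonacci not exceeding it is 8, leaving 0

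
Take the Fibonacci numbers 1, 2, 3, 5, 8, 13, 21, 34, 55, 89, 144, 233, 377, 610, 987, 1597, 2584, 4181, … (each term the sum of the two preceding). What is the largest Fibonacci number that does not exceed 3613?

2584

2584 ≤ 3613 < 4181, so the largest Fibonacci number not exceeding 3613 is 2584.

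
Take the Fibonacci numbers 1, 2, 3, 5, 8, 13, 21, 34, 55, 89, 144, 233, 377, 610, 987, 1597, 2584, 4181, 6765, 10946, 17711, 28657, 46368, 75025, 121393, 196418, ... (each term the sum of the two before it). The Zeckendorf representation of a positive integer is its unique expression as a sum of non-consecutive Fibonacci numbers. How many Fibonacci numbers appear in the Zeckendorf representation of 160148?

9

subtract 121393 from 160148: 38755 remains
subtract 28657 from 38755: 10098 remains
subtract 6765 from 10098: 3333 remains
subtract 2584 from 3333: 749 remains
subtract 610 from 749: 139 remains
subtract 89 from 139: 50 remains
subtract 34 from 50: 16 remains
subtract 13 from 16: 3 remains
subtract 3 from 3: 0 remains
160148 = 121393 + 28657 + 6765 + 2584 + 610 + 89 + 34 + 13 + 3, which has 9 terms.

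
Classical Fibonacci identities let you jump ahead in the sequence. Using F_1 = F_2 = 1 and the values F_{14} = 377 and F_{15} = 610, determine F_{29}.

514229

By F_{2k+1} = F_k² + F_{k+1}²: F_{29} = 377² + 610² = 142129 + 372100 = 514229.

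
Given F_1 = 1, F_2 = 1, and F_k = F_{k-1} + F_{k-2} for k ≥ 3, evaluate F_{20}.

Iterating the recurrence up to F_{14} = 377 and F_{13} = 233:
F_{15} = F_{14} + F_{13} = 377 + 233 = 610
F_{16} = F_{15} + F_{14} = 610 + 377 = 987
F_{17} = F_{16} + F_{15} = 987 + 610 = 1597
F_{18} = F_{17} + F_{16} = 1597 + 987 = 2584
F_{19} = F_{18} + F_{17} = 2584 + 1597 = 4181
F_{20} = F_{19} + F_{18} = 4181 + 2584 = 6765

6765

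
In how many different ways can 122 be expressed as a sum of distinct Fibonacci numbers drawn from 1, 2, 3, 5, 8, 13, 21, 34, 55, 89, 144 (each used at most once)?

2

Starting from the Zeckendorf form and repeatedly splitting a term F_k into F_{k−1} + F_{k−2} (when neither is already used) reaches every representation.
122 = 89+21+8+3+1 = 55+34+21+8+3+1 — 2 representations.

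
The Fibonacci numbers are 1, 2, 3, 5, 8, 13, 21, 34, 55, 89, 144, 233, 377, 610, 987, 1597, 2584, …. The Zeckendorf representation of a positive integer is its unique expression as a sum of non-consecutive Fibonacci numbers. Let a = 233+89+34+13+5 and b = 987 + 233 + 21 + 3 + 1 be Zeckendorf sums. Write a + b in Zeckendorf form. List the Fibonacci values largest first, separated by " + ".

The two numbers are 374 and 1245, so their sum is 1619.
Greedily peel off the largest Fibonacci term at each step:
take 1597 (≤ 1619); 1619 − 1597 = 22
take 21 (≤ 22); 22 − 21 = 1
take 1 (≤ 1); 1 − 1 = 0

1597 + 21 + 1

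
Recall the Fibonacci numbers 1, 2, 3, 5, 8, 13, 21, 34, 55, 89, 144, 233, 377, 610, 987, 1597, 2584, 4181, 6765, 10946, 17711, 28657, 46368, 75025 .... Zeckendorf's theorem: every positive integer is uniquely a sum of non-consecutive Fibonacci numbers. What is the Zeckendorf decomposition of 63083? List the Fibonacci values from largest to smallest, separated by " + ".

46368 ≤ 63083 < 75025, so take 46368; remainder 16715
10946 ≤ 16715 < 17711, so take 10946; remainder 5769
4181 ≤ 5769 < 6765, so take 4181; remainder 1588
987 ≤ 1588 < 1597, so take 987; remainder 601
377 ≤ 601 < 610, so take 377; remainder 224
144 ≤ 224 < 233, so take 144; remainder 80
55 ≤ 80 < 89, so take 55; remainder 25
21 ≤ 25 < 34, so take 21; remainder 4
3 ≤ 4 < 5, so take 3; remainder 1
1 ≤ 1 < 2, so take 1; remainder 0
So 63083 = 46368 + 10946 + 4181 + 987 + 377 + 144 + 55 + 21 + 3 + 1, with no two terms consecutive in the sequence.

46368 + 10946 + 4181 + 987 + 377 + 144 + 55 + 21 + 3 + 1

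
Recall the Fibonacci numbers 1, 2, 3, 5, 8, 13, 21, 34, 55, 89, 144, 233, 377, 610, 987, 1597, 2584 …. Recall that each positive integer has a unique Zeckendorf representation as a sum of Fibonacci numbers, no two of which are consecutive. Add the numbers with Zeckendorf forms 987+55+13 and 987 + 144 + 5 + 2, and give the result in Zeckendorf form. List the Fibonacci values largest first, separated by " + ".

1597 + 377 + 144 + 55 + 13 + 5 + 2

The two numbers are 1055 and 1138, so their sum is 2193.
largest Fibonacci ≤ 2193 is 1597; 2193 − 1597 = 596
largest Fibonacci ≤ 596 is 377; 596 − 377 = 219
largest Fibonacci ≤ 219 is 144; 219 − 144 = 75
largest Fibonacci ≤ 75 is 55; 75 − 55 = 20
largest Fibonacci ≤ 20 is 13; 20 − 13 = 7
largest Fibonacci ≤ 7 is 5; 7 − 5 = 2
largest Fibonacci ≤ 2 is 2; 2 − 2 = 0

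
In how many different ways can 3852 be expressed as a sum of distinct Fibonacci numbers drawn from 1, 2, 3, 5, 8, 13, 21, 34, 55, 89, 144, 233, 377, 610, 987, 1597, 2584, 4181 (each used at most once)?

3852 = 2584+987+233+34+13+1 = 2584+987+233+34+8+5+1 = 2584+987+144+89+34+13+1 = … (33 more), for 36 in all.

36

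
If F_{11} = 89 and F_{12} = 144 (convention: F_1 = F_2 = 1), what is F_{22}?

By the doubling identity F_{2k} = F_k(2F_{k+1} − F_k): F_{22} = 89·(2·144 − 89) = 89·199 = 17711.

17711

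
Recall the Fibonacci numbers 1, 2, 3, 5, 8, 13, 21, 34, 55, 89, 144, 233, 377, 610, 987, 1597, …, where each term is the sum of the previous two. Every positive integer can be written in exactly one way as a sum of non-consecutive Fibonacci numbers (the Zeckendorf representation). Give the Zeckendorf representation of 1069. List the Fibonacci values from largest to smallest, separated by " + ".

Greedily peel off the largest Fibonacci term at each step:
987 ≤ 1069 < 1597, so take 987; remainder 82
55 ≤ 82 < 89, so take 55; remainder 27
21 ≤ 27 < 34, so take 21; remainder 6
5 ≤ 6 < 8, so take 5; remainder 1
1 ≤ 1 < 2, so take 1; remainder 0
So 1069 = 987 + 55 + 21 + 5 + 1, with no two terms consecutive in the sequence.

987 + 55 + 21 + 5 + 1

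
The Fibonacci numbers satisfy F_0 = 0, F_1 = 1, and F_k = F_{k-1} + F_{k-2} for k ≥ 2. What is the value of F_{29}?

Iterating the recurrence up to F_{21} = 10946 and F_{20} = 6765:
F_{22} = F_{21} + F_{20} = 10946 + 6765 = 17711
F_{23} = F_{22} + F_{21} = 17711 + 10946 = 28657
F_{24} = F_{23} + F_{22} = 28657 + 17711 = 46368
F_{25} = F_{24} + F_{23} = 46368 + 28657 = 75025
F_{26} = F_{25} + F_{24} = 75025 + 46368 = 121393
F_{27} = F_{26} + F_{25} = 121393 + 75025 = 196418
F_{28} = F_{27} + F_{26} = 196418 + 121393 = 317811
F_{29} = F_{28} + F_{27} = 317811 + 196418 = 514229

514229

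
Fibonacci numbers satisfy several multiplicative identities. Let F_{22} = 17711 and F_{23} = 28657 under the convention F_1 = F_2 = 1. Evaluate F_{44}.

701408733

By the doubling identity F_{2k} = F_k(2F_{k+1} − F_k): F_{44} = 17711·(2·28657 − 17711) = 17711·39603 = 701408733.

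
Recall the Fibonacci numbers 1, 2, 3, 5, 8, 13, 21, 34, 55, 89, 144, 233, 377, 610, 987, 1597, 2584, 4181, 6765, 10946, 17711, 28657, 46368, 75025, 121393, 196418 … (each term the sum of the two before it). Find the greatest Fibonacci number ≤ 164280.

121393

121393 ≤ 164280 < 196418, so the largest Fibonacci number not exceeding 164280 is 121393.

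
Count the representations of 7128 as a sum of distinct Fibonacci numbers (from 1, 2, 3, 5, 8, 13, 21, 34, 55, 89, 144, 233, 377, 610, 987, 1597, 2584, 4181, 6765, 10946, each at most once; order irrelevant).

16

7128 = 6765+233+89+34+5+2 = 6765+233+89+21+13+5+2 = 4181+2584+233+89+34+5+2 = 6765+233+55+34+21+13+5+2 = 4181+2584+233+89+21+13+5+2 = … (11 more), for 16 in all.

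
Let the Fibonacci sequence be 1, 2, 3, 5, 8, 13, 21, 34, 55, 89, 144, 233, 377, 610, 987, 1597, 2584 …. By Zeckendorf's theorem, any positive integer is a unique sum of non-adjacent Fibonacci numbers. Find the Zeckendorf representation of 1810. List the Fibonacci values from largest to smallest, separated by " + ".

1597 ≤ 1810 < 2584, so take 1597; remainder 213
144 ≤ 213 < 233, so take 144; remainder 69
55 ≤ 69 < 89, so take 55; remainder 14
13 ≤ 14 < 21, so take 13; remainder 1
1 ≤ 1 < 2, so take 1; remainder 0
So 1810 = 1597 + 144 + 55 + 13 + 1, with no two terms consecutive in the sequence.

1597 + 144 + 55 + 13 + 1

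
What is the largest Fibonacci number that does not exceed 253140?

196418

196418 ≤ 253140 < 317811, so the largest Fibonacci number not exceeding 253140 is 196418.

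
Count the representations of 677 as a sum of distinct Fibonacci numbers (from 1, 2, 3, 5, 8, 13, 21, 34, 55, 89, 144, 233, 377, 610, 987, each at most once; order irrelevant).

6

Starting from the Zeckendorf form and repeatedly splitting a term F_k into F_{k−1} + F_{k−2} (when neither is already used) reaches every representation.
677 = 610+55+8+3+1 = 610+34+21+8+3+1 = 377+233+55+8+3+1 = 377+233+34+21+8+3+1 = … (2 more), for 6 in all.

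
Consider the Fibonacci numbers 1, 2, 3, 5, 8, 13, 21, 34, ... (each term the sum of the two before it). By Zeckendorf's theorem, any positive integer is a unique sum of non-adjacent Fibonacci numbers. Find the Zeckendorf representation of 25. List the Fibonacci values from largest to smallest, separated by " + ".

21 + 3 + 1

Repeatedly subtract the largest Fibonacci number that fits:
largest Fibonacci ≤ 25 is 21; 25 − 21 = 4
largest Fibonacci ≤ 4 is 3; 4 − 3 = 1
largest Fibonacci ≤ 1 is 1; 1 − 1 = 0
So 25 = 21 + 3 + 1, with no two terms consecutive in the sequence.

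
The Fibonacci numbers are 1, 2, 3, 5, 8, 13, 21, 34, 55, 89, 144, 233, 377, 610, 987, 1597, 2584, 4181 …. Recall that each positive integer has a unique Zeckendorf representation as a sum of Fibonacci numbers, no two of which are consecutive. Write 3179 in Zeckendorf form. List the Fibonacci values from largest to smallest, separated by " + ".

take 2584 (≤ 3179); 3179 − 2584 = 595
take 377 (≤ 595); 595 − 377 = 218
take 144 (≤ 218); 218 − 144 = 74
take 55 (≤ 74); 74 − 55 = 19
take 13 (≤ 19); 19 − 13 = 6
take 5 (≤ 6); 6 − 5 = 1
take 1 (≤ 1); 1 − 1 = 0
So 3179 = 2584 + 377 + 144 + 55 + 13 + 5 + 1, with no two terms consecutive in the sequence.

2584 + 377 + 144 + 55 + 13 + 5 + 1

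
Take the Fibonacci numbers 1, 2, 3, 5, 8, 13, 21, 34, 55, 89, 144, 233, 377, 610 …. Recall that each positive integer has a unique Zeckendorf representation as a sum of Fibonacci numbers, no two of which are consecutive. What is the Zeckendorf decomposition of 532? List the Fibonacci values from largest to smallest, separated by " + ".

subtract 377 from 532: 155 remains
subtract 144 from 155: 11 remains
subtract 8 from 11: 3 remains
subtract 3 from 3: 0 remains
So 532 = 377 + 144 + 8 + 3, with no two terms consecutive in the sequence.

377 + 144 + 8 + 3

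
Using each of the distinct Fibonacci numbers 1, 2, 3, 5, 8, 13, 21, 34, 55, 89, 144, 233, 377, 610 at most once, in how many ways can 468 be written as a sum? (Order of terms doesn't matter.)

8

Each representation comes from the Zeckendorf form by replacing some F_k with F_{k−1} + F_{k−2} where possible.
468 = 377+89+2 = 377+55+34+2 = 233+144+89+2 = 377+55+21+13+2 = … (4 more), for 8 in all.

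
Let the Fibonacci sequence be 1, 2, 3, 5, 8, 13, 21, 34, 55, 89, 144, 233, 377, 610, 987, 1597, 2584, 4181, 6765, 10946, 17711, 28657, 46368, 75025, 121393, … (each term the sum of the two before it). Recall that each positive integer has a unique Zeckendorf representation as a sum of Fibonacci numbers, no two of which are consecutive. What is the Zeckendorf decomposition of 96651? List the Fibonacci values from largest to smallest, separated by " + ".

75025 + 17711 + 2584 + 987 + 233 + 89 + 21 + 1

Greedily peel off the largest Fibonacci term at each step:
96651 − 75025 = 21626
21626 − 17711 = 3915
3915 − 2584 = 1331
1331 − 987 = 344
344 − 233 = 111
111 − 89 = 22
22 − 21 = 1
1 − 1 = 0
So 96651 = 75025 + 17711 + 2584 + 987 + 233 + 89 + 21 + 1, with no two terms consecutive in the sequence.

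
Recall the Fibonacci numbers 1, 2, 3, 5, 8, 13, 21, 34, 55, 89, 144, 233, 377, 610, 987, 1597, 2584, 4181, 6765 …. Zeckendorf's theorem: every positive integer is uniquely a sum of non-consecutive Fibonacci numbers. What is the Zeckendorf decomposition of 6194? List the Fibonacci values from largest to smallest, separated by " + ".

4181 + 1597 + 377 + 34 + 5

Greedily peel off the largest Fibonacci term at each step:
subtract 4181 from 6194: 2013 remains
subtract 1597 from 2013: 416 remains
subtract 377 from 416: 39 remains
subtract 34 from 39: 5 remains
subtract 5 from 5: 0 remains
So 6194 = 4181 + 1597 + 377 + 34 + 5, with no two terms consecutive in the sequence.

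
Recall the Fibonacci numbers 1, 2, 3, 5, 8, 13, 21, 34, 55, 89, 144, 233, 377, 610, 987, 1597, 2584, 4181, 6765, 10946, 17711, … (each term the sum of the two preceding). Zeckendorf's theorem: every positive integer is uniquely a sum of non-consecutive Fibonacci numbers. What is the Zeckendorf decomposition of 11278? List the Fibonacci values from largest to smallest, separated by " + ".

11278 − 10946 = 332
332 − 233 = 99
99 − 89 = 10
10 − 8 = 2
2 − 2 = 0
So 11278 = 10946 + 233 + 89 + 8 + 2, with no two terms consecutive in the sequence.

10946 + 233 + 89 + 8 + 2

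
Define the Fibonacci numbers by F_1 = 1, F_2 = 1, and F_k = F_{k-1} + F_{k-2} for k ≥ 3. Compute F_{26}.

121393

Iterating the recurrence up to F_{21} = 10946 and F_{20} = 6765:
F_{22} = F_{21} + F_{20} = 10946 + 6765 = 17711
F_{23} = F_{22} + F_{21} = 17711 + 10946 = 28657
F_{24} = F_{23} + F_{22} = 28657 + 17711 = 46368
F_{25} = F_{24} + F_{23} = 46368 + 28657 = 75025
F_{26} = F_{25} + F_{24} = 75025 + 46368 = 121393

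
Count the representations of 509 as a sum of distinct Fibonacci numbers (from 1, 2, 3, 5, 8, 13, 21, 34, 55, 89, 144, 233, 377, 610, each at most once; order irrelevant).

12

Each representation comes from the Zeckendorf form by replacing some F_k with F_{k−1} + F_{k−2} where possible.
509 = 377+89+34+8+1 = 377+89+34+5+3+1 = 377+89+21+13+8+1 = … (9 more), for 12 in all.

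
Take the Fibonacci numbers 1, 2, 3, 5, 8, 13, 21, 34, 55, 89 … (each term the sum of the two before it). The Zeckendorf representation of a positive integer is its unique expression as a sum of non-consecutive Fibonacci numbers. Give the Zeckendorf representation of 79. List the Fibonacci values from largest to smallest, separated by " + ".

55 + 21 + 3

Greedy algorithm:
79 − 55 = 24
24 − 21 = 3
3 − 3 = 0
So 79 = 55 + 21 + 3, with no two terms consecutive in the sequence.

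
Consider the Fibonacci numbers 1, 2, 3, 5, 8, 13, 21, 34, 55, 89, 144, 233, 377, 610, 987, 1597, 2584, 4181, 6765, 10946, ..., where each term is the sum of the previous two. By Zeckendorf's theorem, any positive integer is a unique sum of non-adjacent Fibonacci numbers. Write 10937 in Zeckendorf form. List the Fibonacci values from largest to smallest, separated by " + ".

Repeatedly subtract the largest Fibonacci number that fits:
largest Fibonacci ≤ 10937 is 6765; 10937 − 6765 = 4172
largest Fibonacci ≤ 4172 is 2584; 4172 − 2584 = 1588
largest Fibonacci ≤ 1588 is 987; 1588 − 987 = 601
largest Fibonacci ≤ 601 is 377; 601 − 377 = 224
largest Fibonacci ≤ 224 is 144; 224 − 144 = 80
largest Fibonacci ≤ 80 is 55; 80 − 55 = 25
largest Fibonacci ≤ 25 is 21; 25 − 21 = 4
largest Fibonacci ≤ 4 is 3; 4 − 3 = 1
largest Fibonacci ≤ 1 is 1; 1 − 1 = 0
So 10937 = 6765 + 2584 + 987 + 377 + 144 + 55 + 21 + 3 + 1, with no two terms consecutive in the sequence.

6765 + 2584 + 987 + 377 + 144 + 55 + 21 + 3 + 1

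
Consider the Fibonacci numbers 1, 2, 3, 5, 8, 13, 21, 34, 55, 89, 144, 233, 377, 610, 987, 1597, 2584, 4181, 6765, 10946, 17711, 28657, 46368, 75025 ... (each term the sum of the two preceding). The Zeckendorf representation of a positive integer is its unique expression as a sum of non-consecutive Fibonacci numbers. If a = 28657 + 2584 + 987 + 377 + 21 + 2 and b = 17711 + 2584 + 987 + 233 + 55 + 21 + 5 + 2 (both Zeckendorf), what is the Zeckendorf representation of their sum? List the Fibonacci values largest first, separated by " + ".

The two numbers are 32628 and 21598, so their sum is 54226.
Greedy algorithm:
largest Fibonacci ≤ 54226 is 46368; 54226 − 46368 = 7858
largest Fibonacci ≤ 7858 is 6765; 7858 − 6765 = 1093
largest Fibonacci ≤ 1093 is 987; 1093 − 987 = 106
largest Fibonacci ≤ 106 is 89; 106 − 89 = 17
largest Fibonacci ≤ 17 is 13; 17 − 13 = 4
largest Fibonacci ≤ 4 is 3; 4 − 3 = 1
largest Fibonacci ≤ 1 is 1; 1 − 1 = 0

46368 + 6765 + 987 + 89 + 13 + 3 + 1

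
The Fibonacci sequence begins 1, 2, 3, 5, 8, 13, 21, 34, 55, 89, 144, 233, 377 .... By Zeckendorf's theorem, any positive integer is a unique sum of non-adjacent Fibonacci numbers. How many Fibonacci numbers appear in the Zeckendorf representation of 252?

Greedily peel off the largest Fibonacci term at each step:
252: greatest Fibonacci not exceeding it is 233, leaving 19
19: greatest Fibonacci not exceeding it is 13, leaving 6
6: greatest Fibonacci not exceeding it is 5, leaving 1
1: greatest Fibonacci not exceeding it is 1, leaving 0
252 = 233 + 13 + 5 + 1, which has 4 terms.

4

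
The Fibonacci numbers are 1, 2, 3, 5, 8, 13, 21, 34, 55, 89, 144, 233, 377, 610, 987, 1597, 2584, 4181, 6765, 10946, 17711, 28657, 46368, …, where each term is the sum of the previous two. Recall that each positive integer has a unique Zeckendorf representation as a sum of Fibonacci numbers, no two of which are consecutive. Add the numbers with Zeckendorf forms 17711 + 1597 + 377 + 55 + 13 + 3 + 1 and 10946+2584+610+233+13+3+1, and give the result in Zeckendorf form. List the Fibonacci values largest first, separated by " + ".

The two numbers are 19757 and 14390, so their sum is 34147.
Greedy algorithm:
take 28657 (≤ 34147); 34147 − 28657 = 5490
take 4181 (≤ 5490); 5490 − 4181 = 1309
take 987 (≤ 1309); 1309 − 987 = 322
take 233 (≤ 322); 322 − 233 = 89
take 89 (≤ 89); 89 − 89 = 0

28657 + 4181 + 987 + 233 + 89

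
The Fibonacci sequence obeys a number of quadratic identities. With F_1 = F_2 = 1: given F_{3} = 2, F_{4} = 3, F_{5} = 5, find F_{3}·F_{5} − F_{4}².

1

2·5 − 3² = 10 − 9 = 1. (Cassini's identity: F_{k−1}F_{k+1} − F_k² = (−1)^k.)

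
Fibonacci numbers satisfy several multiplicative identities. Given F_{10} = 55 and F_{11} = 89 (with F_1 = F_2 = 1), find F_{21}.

By F_{2k+1} = F_k² + F_{k+1}²: F_{21} = 55² + 89² = 3025 + 7921 = 10946.

10946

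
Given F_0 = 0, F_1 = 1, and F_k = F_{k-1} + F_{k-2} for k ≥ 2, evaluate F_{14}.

Iterating the recurrence up to F_{7} = 13 and F_{6} = 8:
F_{8} = F_{7} + F_{6} = 13 + 8 = 21
F_{9} = F_{8} + F_{7} = 21 + 13 = 34
F_{10} = F_{9} + F_{8} = 34 + 21 = 55
F_{11} = F_{10} + F_{9} = 55 + 34 = 89
F_{12} = F_{11} + F_{10} = 89 + 55 = 144
F_{13} = F_{12} + F_{11} = 144 + 89 = 233
F_{14} = F_{13} + F_{12} = 233 + 144 = 377

377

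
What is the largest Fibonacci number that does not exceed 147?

144 ≤ 147 < 233, so the largest Fibonacci number not exceeding 147 is 144.

144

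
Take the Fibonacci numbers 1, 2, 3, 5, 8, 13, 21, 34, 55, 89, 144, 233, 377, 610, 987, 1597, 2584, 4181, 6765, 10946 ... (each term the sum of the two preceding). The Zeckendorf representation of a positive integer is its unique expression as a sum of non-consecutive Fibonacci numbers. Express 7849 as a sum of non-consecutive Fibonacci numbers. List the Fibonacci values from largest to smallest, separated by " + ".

Greedily peel off the largest Fibonacci term at each step:
take 6765 (≤ 7849); 7849 − 6765 = 1084
take 987 (≤ 1084); 1084 − 987 = 97
take 89 (≤ 97); 97 − 89 = 8
take 8 (≤ 8); 8 − 8 = 0
So 7849 = 6765 + 987 + 89 + 8, with no two terms consecutive in the sequence.

6765 + 987 + 89 + 8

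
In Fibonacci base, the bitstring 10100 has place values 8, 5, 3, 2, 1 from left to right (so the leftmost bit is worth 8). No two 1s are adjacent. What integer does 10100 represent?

11

Summing the place values of the 1 bits: 8 + 3 = 11.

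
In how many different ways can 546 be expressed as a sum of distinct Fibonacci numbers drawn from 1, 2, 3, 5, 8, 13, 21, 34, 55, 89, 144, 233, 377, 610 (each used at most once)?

546 = 377+144+21+3+1 = 377+144+13+8+3+1 = 377+89+55+21+3+1 = 377+89+55+13+8+3+1 = … (4 more), for 8 in all.

8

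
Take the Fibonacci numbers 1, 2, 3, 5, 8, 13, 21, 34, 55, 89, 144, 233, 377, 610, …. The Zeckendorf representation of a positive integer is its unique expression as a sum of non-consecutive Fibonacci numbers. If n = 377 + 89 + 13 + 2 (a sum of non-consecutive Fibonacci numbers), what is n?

377 + 89 + 13 + 2 = 481.

481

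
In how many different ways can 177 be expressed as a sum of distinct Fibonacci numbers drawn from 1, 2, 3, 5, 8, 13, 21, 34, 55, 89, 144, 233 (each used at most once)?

Each representation comes from the Zeckendorf form by replacing some F_k with F_{k−1} + F_{k−2} where possible.
177 = 144+21+8+3+1 = 89+55+21+8+3+1 — 2 representations.

2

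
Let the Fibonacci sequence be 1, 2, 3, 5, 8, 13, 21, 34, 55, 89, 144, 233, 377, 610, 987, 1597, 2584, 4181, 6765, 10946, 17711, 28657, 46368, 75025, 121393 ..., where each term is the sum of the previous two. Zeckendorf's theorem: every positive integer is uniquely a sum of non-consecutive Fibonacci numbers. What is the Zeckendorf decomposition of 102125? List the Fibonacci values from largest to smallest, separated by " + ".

largest Fibonacci ≤ 102125 is 75025; 102125 − 75025 = 27100
largest Fibonacci ≤ 27100 is 17711; 27100 − 17711 = 9389
largest Fibonacci ≤ 9389 is 6765; 9389 − 6765 = 2624
largest Fibonacci ≤ 2624 is 2584; 2624 − 2584 = 40
largest Fibonacci ≤ 40 is 34; 40 − 34 = 6
largest Fibonacci ≤ 6 is 5; 6 − 5 = 1
largest Fibonacci ≤ 1 is 1; 1 − 1 = 0
So 102125 = 75025 + 17711 + 6765 + 2584 + 34 + 5 + 1, with no two terms consecutive in the sequence.

75025 + 17711 + 6765 + 2584 + 34 + 5 + 1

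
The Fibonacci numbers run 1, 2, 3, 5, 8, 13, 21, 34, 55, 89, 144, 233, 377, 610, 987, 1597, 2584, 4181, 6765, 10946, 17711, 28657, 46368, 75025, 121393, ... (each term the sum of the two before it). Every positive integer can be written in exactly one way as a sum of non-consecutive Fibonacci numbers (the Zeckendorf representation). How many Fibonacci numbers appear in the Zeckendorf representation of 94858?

7

Greedy algorithm:
largest Fibonacci ≤ 94858 is 75025; 94858 − 75025 = 19833
largest Fibonacci ≤ 19833 is 17711; 19833 − 17711 = 2122
largest Fibonacci ≤ 2122 is 1597; 2122 − 1597 = 525
largest Fibonacci ≤ 525 is 377; 525 − 377 = 148
largest Fibonacci ≤ 148 is 144; 148 − 144 = 4
largest Fibonacci ≤ 4 is 3; 4 − 3 = 1
largest Fibonacci ≤ 1 is 1; 1 − 1 = 0
94858 = 75025 + 17711 + 1597 + 377 + 144 + 3 + 1, which has 7 terms.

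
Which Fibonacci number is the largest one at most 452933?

317811

317811 ≤ 452933 < 514229, so the largest Fibonacci number not exceeding 452933 is 317811.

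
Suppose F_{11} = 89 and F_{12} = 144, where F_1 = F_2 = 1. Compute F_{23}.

By F_{2k+1} = F_k² + F_{k+1}²: F_{23} = 89² + 144² = 7921 + 20736 = 28657.

28657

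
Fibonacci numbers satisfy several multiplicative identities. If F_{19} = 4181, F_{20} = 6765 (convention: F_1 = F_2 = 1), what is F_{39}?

By the addition formula F_{m+n} = F_m F_{n+1} + F_{m−1} F_n with m=20, n=19: F_{39} = 6765·6765 + 4181·4181 = 45765225 + 17480761 = 63245986.

63245986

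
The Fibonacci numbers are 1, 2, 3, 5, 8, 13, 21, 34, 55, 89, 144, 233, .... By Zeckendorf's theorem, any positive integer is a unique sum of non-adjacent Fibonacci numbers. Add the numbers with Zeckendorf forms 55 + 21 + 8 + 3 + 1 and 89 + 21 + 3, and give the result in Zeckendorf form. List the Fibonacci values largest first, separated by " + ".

144 + 55 + 2

The two numbers are 88 and 113, so their sum is 201.
Repeatedly subtract the largest Fibonacci number that fits:
201: greatest Fibonacci not exceeding it is 144, leaving 57
57: greatest Fibonacci not exceeding it is 55, leaving 2
2: greatest Fibonacci not exceeding it is 2, leaving 0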